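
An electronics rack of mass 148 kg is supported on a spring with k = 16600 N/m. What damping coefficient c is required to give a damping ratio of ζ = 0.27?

846 N·s/m

c_c = 2√(k·m) = 2√(16600 × 148) = 3135 N·s/m.
c = ζ·c_c = 0.27 × 3135 = 846.4 N·s/m.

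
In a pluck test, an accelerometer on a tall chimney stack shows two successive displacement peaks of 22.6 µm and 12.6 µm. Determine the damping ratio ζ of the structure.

0.0926

Logarithmic decrement δ = (1/n)·ln(x₀/x_n) = (1/1)·ln(22.6/12.6) = (1/1)·ln(1.794) = 0.5843.
ζ = δ/√(4π² + δ²) = 0.5843/√(39.48 + 0.341) = 0.5843/6.310 = 0.09259.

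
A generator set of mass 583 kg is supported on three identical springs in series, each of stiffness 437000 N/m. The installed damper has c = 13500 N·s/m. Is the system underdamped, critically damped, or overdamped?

Series springs: 1/k_eq = 3/437000, so k_eq = 437000/3 = 145700 N/m.
c_c = 2√(k_eq·m) = 18430 N·s/m; ζ = c/c_c = 13500/18430 = 0.732.
Since ζ < 1 the system is underdamped.

underdamped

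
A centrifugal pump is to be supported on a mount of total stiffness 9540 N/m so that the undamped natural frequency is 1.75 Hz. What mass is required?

ω_n = 2πf_n = 2π × 1.75 = 11.00 rad/s.
m = k/ω_n² = 9540/11.00² = 9540/120.9 = 78.91 kg.

78.9 kg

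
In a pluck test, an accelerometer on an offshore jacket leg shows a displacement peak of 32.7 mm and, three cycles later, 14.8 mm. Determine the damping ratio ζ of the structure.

0.0420

Logarithmic decrement δ = (1/n)·ln(x₀/x_n) = (1/3)·ln(32.7/14.8) = (1/3)·ln(2.209) = 0.2642.
ζ = δ/√(4π² + δ²) = 0.2642/√(39.48 + 0.0698) = 0.2642/6.289 = 0.04202.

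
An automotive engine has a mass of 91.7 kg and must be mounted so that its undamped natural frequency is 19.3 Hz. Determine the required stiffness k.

1350000 N/m

ω_n = 2πf_n = 2π × 19.3 = 121.3 rad/s.
k = m·ω_n² = 91.7 × 121.3² = 91.7 × 14710 = 1348000 N/m.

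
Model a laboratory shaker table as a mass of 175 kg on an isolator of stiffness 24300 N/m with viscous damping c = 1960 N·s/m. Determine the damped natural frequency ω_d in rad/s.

10.4 rad/s

ω_n = √(k/m) = √(24300/175) = 11.78 rad/s.
Critical damping c_c = 2√(k·m) = 2√(24300 × 175) = 4124 N·s/m, so ζ = c/c_c = 1960/4124 = 0.4752.
ω_d = ω_n√(1 − ζ²) = 11.78 × √(1 − 0.226) = 10.37 rad/s.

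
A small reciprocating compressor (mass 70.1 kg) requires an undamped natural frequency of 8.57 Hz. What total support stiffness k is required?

ω_n = 2πf_n = 2π × 8.57 = 53.85 rad/s.
k = m·ω_n² = 70.1 × 53.85² = 70.1 × 2899 = 203300 N/m.

203000 N/m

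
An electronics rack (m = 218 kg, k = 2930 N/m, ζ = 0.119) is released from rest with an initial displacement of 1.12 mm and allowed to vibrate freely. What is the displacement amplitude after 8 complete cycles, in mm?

0.00271 mm

Logarithmic decrement δ = 2πζ/√(1 − ζ²) = 2π × 0.1190/√(1 − 0.0142) = 0.7531.
After n cycles, x_n/x₀ = e^(−nδ), so x_8 = 1.12 × e^(−8 × 0.7531) = 1.12 × 0.002419 = 0.002709 mm.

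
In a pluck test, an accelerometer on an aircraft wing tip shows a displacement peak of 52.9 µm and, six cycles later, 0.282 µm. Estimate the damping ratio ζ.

Logarithmic decrement δ = (1/n)·ln(x₀/x_n) = (1/6)·ln(52.9/0.282) = (1/6)·ln(187.6) = 0.8724.
ζ = δ/√(4π² + δ²) = 0.8724/√(39.48 + 0.761) = 0.8724/6.343 = 0.1375.

0.138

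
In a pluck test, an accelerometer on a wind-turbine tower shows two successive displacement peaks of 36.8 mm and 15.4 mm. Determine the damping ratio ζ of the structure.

Logarithmic decrement δ = (1/n)·ln(x₀/x_n) = (1/1)·ln(36.8/15.4) = (1/1)·ln(2.390) = 0.8711.
ζ = δ/√(4π² + δ²) = 0.8711/√(39.48 + 0.759) = 0.8711/6.343 = 0.1373.

0.137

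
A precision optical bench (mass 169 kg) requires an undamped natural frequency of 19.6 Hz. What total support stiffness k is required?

ω_n = 2πf_n = 2π × 19.6 = 123.2 rad/s.
k = m·ω_n² = 169 × 123.2² = 169 × 15170 = 2563000 N/m.

2560000 N/m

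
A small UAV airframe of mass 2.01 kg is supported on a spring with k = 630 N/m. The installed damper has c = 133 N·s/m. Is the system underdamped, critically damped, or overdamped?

overdamped

c_c = 2√(k·m) = 71.17 N·s/m; ζ = c/c_c = 133/71.17 = 1.87.
Since ζ > 1 the system is overdamped.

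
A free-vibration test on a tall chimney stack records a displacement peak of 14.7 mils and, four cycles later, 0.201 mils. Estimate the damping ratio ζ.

0.168

Logarithmic decrement δ = (1/n)·ln(x₀/x_n) = (1/4)·ln(14.7/0.201) = (1/4)·ln(73.13) = 1.073.
ζ = δ/√(4π² + δ²) = 1.073/√(39.48 + 1.15) = 1.073/6.374 = 0.1683.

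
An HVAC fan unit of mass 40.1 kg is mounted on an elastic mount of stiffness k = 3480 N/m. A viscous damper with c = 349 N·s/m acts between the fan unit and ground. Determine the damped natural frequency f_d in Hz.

ω_n = √(k/m) = √(3480/40.1) = 9.316 rad/s.
Critical damping c_c = 2√(k·m) = 2√(3480 × 40.1) = 747.1 N·s/m, so ζ = c/c_c = 349/747.1 = 0.4671.
ω_d = ω_n√(1 − ζ²) = 9.316 × √(1 − 0.218) = 8.237 rad/s.
f_d = ω_d/(2π) = 1.311 Hz.

1.31 Hz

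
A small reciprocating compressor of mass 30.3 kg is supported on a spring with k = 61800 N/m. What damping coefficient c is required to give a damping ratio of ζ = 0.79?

c_c = 2√(k·m) = 2√(61800 × 30.3) = 2737 N·s/m.
c = ζ·c_c = 0.79 × 2737 = 2162 N·s/m.

2160 N·s/m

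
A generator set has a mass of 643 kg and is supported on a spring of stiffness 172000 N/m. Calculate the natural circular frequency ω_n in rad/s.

ω_n = √(k/m) = √(172000/643) = √267.5 = 16.36 rad/s.

16.4 rad/s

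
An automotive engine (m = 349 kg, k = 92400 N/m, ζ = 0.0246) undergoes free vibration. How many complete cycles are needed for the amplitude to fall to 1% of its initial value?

30 cycles

Logarithmic decrement δ = 2πζ/√(1 − ζ²) = 2π × 0.02460/√(1 − 0.000605) = 0.1546.
x_n/x₀ = e^(−nδ) ≤ 0.01; take ln: n ≥ ln(1/0.01)/δ = 4.605/0.1546 = 29.79.
So 30 complete cycles are required.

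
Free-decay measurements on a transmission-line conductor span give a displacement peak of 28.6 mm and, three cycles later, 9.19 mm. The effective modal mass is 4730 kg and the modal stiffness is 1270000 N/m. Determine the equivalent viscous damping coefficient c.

9320 N·s/m

Logarithmic decrement δ = (1/n)·ln(x₀/x_n) = (1/3)·ln(28.6/9.19) = (1/3)·ln(3.112) = 0.3784.
ζ = δ/√(4π² + δ²) = 0.3784/√(39.48 + 0.143) = 0.3784/6.295 = 0.06012.
c = ζ · 2√(km) = 0.06012 × 2√(1270000 × 4730) = 0.06012 × 155000 = 9319 N·s/m.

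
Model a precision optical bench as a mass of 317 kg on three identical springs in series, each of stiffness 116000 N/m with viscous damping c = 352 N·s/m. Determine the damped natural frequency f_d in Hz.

1.76 Hz

Series springs: 1/k_eq = 3/116000, so k_eq = 116000/3 = 38670 N/m.
ω_n = √(k_eq/m) = √(38670/317) = 11.04 rad/s.
Critical damping c_c = 2√(k_eq·m) = 2√(38670 × 317) = 7002 N·s/m, so ζ = c/c_c = 352/7002 = 0.05027.
ω_d = ω_n√(1 − ζ²) = 11.04 × √(1 − 0.00253) = 11.03 rad/s.
f_d = ω_d/(2π) = 1.756 Hz.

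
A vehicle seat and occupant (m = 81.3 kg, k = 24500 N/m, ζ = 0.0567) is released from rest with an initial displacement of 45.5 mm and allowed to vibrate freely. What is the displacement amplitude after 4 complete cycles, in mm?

10.9 mm

Logarithmic decrement δ = 2πζ/√(1 − ζ²) = 2π × 0.05670/√(1 − 0.00321) = 0.3568.
After n cycles, x_n/x₀ = e^(−nδ), so x_4 = 45.5 × e^(−4 × 0.3568) = 45.5 × 0.2400 = 10.92 mm.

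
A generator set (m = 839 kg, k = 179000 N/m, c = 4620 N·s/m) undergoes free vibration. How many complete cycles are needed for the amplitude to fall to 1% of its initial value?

ζ = c/(2√(km)) = 4620/(2√(179000 × 839)) = 4620/24510 = 0.1885.
Logarithmic decrement δ = 2πζ/√(1 − ζ²) = 2π × 0.1885/√(1 − 0.0355) = 1.206.
x_n/x₀ = e^(−nδ) ≤ 0.01; take ln: n ≥ ln(1/0.01)/δ = 4.605/1.206 = 3.819.
So 4 complete cycles are required.

4 cycles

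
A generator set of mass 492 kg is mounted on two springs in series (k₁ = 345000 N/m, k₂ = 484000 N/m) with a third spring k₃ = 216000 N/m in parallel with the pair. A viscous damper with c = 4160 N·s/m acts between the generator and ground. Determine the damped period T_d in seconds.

0.218 s

Series pair: k_s = k₁k₂/(k₁+k₂) = (345000)(484000)/(345000 + 484000) = 201400 N/m. In parallel with k₃: k_eq = 201400 + 216000 = 417400 N/m.
ω_n = √(k_eq/m) = √(417400/492) = 29.13 rad/s.
Critical damping c_c = 2√(k_eq·m) = 2√(417400 × 492) = 28660 N·s/m, so ζ = c/c_c = 4160/28660 = 0.1451.
ω_d = ω_n√(1 − ζ²) = 29.13 × √(1 − 0.0211) = 28.82 rad/s.
T_d = 2π/ω_d = 0.2180 s.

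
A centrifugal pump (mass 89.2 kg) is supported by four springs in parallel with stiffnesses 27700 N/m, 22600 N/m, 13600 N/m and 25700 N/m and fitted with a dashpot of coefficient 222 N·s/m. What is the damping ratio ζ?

0.0393

Parallel springs add: k_eq = 27700 + 22600 + 13600 + 25700 = 89600 N/m.
ω_n = √(k_eq/m) = √(89600/89.2) = 31.69 rad/s.
Critical damping c_c = 2√(k_eq·m) = 2√(89600 × 89.2) = 5654 N·s/m, so ζ = c/c_c = 222/5654 = 0.03926.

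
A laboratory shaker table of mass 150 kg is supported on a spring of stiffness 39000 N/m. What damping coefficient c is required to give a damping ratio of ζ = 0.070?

339 N·s/m

c_c = 2√(k·m) = 2√(39000 × 150) = 4837 N·s/m.
c = ζ·c_c = 0.070 × 4837 = 338.6 N·s/m.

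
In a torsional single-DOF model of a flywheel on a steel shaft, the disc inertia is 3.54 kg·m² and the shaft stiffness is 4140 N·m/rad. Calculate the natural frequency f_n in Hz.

5.44 Hz

ω_n = √(k_t/J) = √(4140/3.54) = √1169 = 34.20 rad/s.
f_n = ω_n/(2π) = 34.20/6.283 = 5.443 Hz.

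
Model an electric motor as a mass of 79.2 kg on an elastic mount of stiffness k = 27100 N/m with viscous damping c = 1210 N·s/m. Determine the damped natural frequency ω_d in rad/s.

ω_n = √(k/m) = √(27100/79.2) = 18.50 rad/s.
Critical damping c_c = 2√(k·m) = 2√(27100 × 79.2) = 2930 N·s/m, so ζ = c/c_c = 1210/2930 = 0.4130.
ω_d = ω_n√(1 − ζ²) = 18.50 × √(1 − 0.171) = 16.85 rad/s.

16.8 rad/s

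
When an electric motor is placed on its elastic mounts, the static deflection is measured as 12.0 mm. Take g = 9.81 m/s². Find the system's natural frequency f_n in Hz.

ω_n = √(g/δ_st) = √(9.81/0.0120) = √817.5 = 28.59 rad/s.
f_n = ω_n/(2π) = 28.59/6.283 = 4.551 Hz.

4.55 Hz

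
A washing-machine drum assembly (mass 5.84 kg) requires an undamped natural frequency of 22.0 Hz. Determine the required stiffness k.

112000 N/m

ω_n = 2πf_n = 2π × 22.0 = 138.2 rad/s.
k = m·ω_n² = 5.84 × 138.2² = 5.84 × 19110 = 111600 N/m.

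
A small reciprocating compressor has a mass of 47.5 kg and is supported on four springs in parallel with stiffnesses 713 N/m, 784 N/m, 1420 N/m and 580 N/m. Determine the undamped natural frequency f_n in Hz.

1.37 Hz

Parallel springs add: k_eq = 713 + 784 + 1420 + 580 = 3497 N/m.
ω_n = √(k_eq/m) = √(3497/47.5) = √73.62 = 8.580 rad/s.
f_n = ω_n/(2π) = 8.580/6.283 = 1.366 Hz.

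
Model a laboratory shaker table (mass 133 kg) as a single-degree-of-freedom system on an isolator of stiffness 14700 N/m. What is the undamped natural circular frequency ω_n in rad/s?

ω_n = √(k/m) = √(14700/133) = √110.5 = 10.51 rad/s.

10.5 rad/s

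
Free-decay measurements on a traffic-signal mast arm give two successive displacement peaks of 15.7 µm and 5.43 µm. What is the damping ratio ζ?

Logarithmic decrement δ = (1/n)·ln(x₀/x_n) = (1/1)·ln(15.7/5.43) = (1/1)·ln(2.891) = 1.062.
ζ = δ/√(4π² + δ²) = 1.062/√(39.48 + 1.13) = 1.062/6.372 = 0.1666.

0.167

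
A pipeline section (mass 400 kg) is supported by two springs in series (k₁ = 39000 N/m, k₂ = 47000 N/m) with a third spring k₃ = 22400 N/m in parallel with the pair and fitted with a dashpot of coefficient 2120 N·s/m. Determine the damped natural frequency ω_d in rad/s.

Series pair: k_s = k₁k₂/(k₁+k₂) = (39000)(47000)/(39000 + 47000) = 21310 N/m. In parallel with k₃: k_eq = 21310 + 22400 = 43710 N/m.
ω_n = √(k_eq/m) = √(43710/400) = 10.45 rad/s.
Critical damping c_c = 2√(k_eq·m) = 2√(43710 × 400) = 8363 N·s/m, so ζ = c/c_c = 2120/8363 = 0.2535.
ω_d = ω_n√(1 − ζ²) = 10.45 × √(1 − 0.0643) = 10.11 rad/s.

10.1 rad/s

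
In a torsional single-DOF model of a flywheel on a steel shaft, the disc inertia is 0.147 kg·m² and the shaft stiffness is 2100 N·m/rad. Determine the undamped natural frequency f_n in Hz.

19.0 Hz

ω_n = √(k_t/J) = √(2100/0.147) = √14290 = 119.5 rad/s.
f_n = ω_n/(2π) = 119.5/6.283 = 19.02 Hz.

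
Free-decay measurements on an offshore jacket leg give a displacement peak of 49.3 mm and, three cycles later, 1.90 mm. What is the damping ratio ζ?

Logarithmic decrement δ = (1/n)·ln(x₀/x_n) = (1/3)·ln(49.3/1.90) = (1/3)·ln(25.95) = 1.085.
ζ = δ/√(4π² + δ²) = 1.085/√(39.48 + 1.18) = 1.085/6.376 = 0.1702.

0.170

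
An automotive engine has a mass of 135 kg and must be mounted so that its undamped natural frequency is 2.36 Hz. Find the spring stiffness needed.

ω_n = 2πf_n = 2π × 2.36 = 14.83 rad/s.
k = m·ω_n² = 135 × 14.83² = 135 × 219.9 = 29680 N/m.

29700 N/m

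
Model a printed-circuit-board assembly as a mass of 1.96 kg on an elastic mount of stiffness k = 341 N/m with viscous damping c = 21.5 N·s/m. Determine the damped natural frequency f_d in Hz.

1.91 Hz

ω_n = √(k/m) = √(341.0/1.96) = 13.19 rad/s.
Critical damping c_c = 2√(k·m) = 2√(341.0 × 1.96) = 51.71 N·s/m, so ζ = c/c_c = 21.5/51.71 = 0.4158.
ω_d = ω_n√(1 − ζ²) = 13.19 × √(1 − 0.173) = 12.00 rad/s.
f_d = ω_d/(2π) = 1.909 Hz.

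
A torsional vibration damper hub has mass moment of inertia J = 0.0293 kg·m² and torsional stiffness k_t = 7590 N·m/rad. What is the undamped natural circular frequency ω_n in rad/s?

ω_n = √(k_t/J) = √(7590/0.0293) = √259000 = 509.0 rad/s.

509 rad/s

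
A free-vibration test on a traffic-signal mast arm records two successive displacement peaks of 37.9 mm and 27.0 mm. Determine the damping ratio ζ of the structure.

Logarithmic decrement δ = (1/n)·ln(x₀/x_n) = (1/1)·ln(37.9/27.0) = (1/1)·ln(1.404) = 0.3391.
ζ = δ/√(4π² + δ²) = 0.3391/√(39.48 + 0.115) = 0.3391/6.292 = 0.05389.

0.0539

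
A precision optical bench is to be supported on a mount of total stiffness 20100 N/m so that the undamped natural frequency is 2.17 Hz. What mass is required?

ω_n = 2πf_n = 2π × 2.17 = 13.63 rad/s.
m = k/ω_n² = 20100/13.63² = 20100/185.9 = 108.1 kg.

108 kg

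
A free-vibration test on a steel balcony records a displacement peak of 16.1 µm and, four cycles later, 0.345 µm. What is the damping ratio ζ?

0.151

Logarithmic decrement δ = (1/n)·ln(x₀/x_n) = (1/4)·ln(16.1/0.345) = (1/4)·ln(46.67) = 0.9608.
ζ = δ/√(4π² + δ²) = 0.9608/√(39.48 + 0.923) = 0.9608/6.356 = 0.1512.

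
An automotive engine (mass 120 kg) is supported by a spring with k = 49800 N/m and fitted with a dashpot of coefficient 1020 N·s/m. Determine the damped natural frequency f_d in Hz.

3.17 Hz

ω_n = √(k/m) = √(49800/120) = 20.37 rad/s.
Critical damping c_c = 2√(k·m) = 2√(49800 × 120) = 4889 N·s/m, so ζ = c/c_c = 1020/4889 = 0.2086.
ω_d = ω_n√(1 − ζ²) = 20.37 × √(1 − 0.0435) = 19.92 rad/s.
f_d = ω_d/(2π) = 3.171 Hz.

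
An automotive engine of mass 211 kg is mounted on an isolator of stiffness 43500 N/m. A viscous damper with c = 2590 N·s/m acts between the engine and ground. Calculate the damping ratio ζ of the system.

0.427

ω_n = √(k/m) = √(43500/211) = 14.36 rad/s.
Critical damping c_c = 2√(k·m) = 2√(43500 × 211) = 6059 N·s/m, so ζ = c/c_c = 2590/6059 = 0.4274.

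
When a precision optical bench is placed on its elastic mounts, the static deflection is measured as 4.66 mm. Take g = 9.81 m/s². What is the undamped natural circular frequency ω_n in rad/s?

ω_n = √(g/δ_st) = √(9.81/0.00466) = √2105 = 45.88 rad/s.

45.9 rad/s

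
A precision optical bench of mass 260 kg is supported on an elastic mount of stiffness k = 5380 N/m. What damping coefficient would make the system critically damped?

2370 N·s/m

c_c = 2√(k·m) = 2√(5380 × 260) = 2 × 1183 = 2365 N·s/m.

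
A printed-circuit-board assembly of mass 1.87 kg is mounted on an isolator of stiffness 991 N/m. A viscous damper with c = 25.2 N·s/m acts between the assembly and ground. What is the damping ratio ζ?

0.293

ω_n = √(k/m) = √(991.0/1.87) = 23.02 rad/s.
Critical damping c_c = 2√(k·m) = 2√(991.0 × 1.87) = 86.10 N·s/m, so ζ = c/c_c = 25.2/86.10 = 0.2927.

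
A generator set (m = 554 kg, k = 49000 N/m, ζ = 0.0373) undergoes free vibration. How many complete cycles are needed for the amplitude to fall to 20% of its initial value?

Logarithmic decrement δ = 2πζ/√(1 − ζ²) = 2π × 0.03730/√(1 − 0.00139) = 0.2345.
x_n/x₀ = e^(−nδ) ≤ 0.2; take ln: n ≥ ln(1/0.2)/δ = 1.609/0.2345 = 6.863.
So 7 complete cycles are required.

7 cycles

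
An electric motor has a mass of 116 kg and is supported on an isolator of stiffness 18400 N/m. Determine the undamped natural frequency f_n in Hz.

2.00 Hz

ω_n = √(k/m) = √(18400/116) = √158.6 = 12.59 rad/s.
f_n = ω_n/(2π) = 12.59/6.283 = 2.004 Hz.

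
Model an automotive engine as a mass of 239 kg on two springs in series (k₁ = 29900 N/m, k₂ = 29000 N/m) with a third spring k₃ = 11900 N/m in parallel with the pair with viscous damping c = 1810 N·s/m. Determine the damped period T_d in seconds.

Series pair: k_s = k₁k₂/(k₁+k₂) = (29900)(29000)/(29900 + 29000) = 14720 N/m. In parallel with k₃: k_eq = 14720 + 11900 = 26620 N/m.
ω_n = √(k_eq/m) = √(26620/239) = 10.55 rad/s.
Critical damping c_c = 2√(k_eq·m) = 2√(26620 × 239) = 5045 N·s/m, so ζ = c/c_c = 1810/5045 = 0.3588.
ω_d = ω_n√(1 − ζ²) = 10.55 × √(1 − 0.129) = 9.851 rad/s.
T_d = 2π/ω_d = 0.6378 s.

0.638 s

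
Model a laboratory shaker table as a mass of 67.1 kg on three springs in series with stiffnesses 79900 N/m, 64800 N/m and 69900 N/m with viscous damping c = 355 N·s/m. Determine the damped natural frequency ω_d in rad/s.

Series springs: 1/k_eq = 1/79900 + 1/64800 + 1/69900 = 4.225×10^-5, so k_eq = 23670 N/m.
ω_n = √(k_eq/m) = √(23670/67.1) = 18.78 rad/s.
Critical damping c_c = 2√(k_eq·m) = 2√(23670 × 67.1) = 2520 N·s/m, so ζ = c/c_c = 355/2520 = 0.1409.
ω_d = ω_n√(1 − ζ²) = 18.78 × √(1 − 0.0198) = 18.59 rad/s.

18.6 rad/s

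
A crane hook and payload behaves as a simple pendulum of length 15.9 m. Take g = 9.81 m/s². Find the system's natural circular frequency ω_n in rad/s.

For a simple pendulum ω_n = √(g/L) = √(9.81/15.9) = √0.6170 = 0.7855 rad/s.

0.785 rad/s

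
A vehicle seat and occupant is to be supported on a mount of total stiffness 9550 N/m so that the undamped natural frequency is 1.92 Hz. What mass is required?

ω_n = 2πf_n = 2π × 1.92 = 12.06 rad/s.
m = k/ω_n² = 9550/12.06² = 9550/145.5 = 65.62 kg.

65.6 kg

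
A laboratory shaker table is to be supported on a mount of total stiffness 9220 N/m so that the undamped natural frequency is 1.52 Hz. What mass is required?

ω_n = 2πf_n = 2π × 1.52 = 9.550 rad/s.
m = k/ω_n² = 9220/9.550² = 9220/91.21 = 101.1 kg.

101 kg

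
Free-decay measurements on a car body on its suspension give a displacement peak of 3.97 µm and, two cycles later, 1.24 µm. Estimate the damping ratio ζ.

Logarithmic decrement δ = (1/n)·ln(x₀/x_n) = (1/2)·ln(3.97/1.24) = (1/2)·ln(3.202) = 0.5818.
ζ = δ/√(4π² + δ²) = 0.5818/√(39.48 + 0.339) = 0.5818/6.310 = 0.09221.

0.0922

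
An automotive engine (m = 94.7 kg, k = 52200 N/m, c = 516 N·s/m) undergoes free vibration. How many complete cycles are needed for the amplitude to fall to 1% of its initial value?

7 cycles

ζ = c/(2√(km)) = 516/(2√(52200 × 94.7)) = 516/4447 = 0.1160.
Logarithmic decrement δ = 2πζ/√(1 − ζ²) = 2π × 0.1160/√(1 − 0.0135) = 0.7341.
x_n/x₀ = e^(−nδ) ≤ 0.01; take ln: n ≥ ln(1/0.01)/δ = 4.605/0.7341 = 6.274.
So 7 complete cycles are required.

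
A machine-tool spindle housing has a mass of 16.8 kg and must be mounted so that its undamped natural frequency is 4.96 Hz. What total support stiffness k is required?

ω_n = 2πf_n = 2π × 4.96 = 31.16 rad/s.
k = m·ω_n² = 16.8 × 31.16² = 16.8 × 971.2 = 16320 N/m.

16300 N/m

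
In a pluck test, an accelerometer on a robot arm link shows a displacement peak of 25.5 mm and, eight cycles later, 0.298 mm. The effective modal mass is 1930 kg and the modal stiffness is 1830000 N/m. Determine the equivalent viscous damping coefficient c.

Logarithmic decrement δ = (1/n)·ln(x₀/x_n) = (1/8)·ln(25.5/0.298) = (1/8)·ln(85.57) = 0.5562.
ζ = δ/√(4π² + δ²) = 0.5562/√(39.48 + 0.309) = 0.5562/6.308 = 0.08817.
c = ζ · 2√(km) = 0.08817 × 2√(1830000 × 1930) = 0.08817 × 118900 = 10480 N·s/m.

10500 N·s/m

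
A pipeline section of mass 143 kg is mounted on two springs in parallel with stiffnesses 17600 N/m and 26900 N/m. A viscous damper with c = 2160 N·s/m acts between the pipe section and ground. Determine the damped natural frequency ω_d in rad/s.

15.9 rad/s

Parallel springs add: k_eq = 17600 + 26900 = 44500 N/m.
ω_n = √(k_eq/m) = √(44500/143) = 17.64 rad/s.
Critical damping c_c = 2√(k_eq·m) = 2√(44500 × 143) = 5045 N·s/m, so ζ = c/c_c = 2160/5045 = 0.4281.
ω_d = ω_n√(1 − ζ²) = 17.64 × √(1 − 0.183) = 15.94 rad/s.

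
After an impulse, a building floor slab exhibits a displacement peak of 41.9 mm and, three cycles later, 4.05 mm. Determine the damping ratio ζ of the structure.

0.123

Logarithmic decrement δ = (1/n)·ln(x₀/x_n) = (1/3)·ln(41.9/4.05) = (1/3)·ln(10.35) = 0.7789.
ζ = δ/√(4π² + δ²) = 0.7789/√(39.48 + 0.607) = 0.7789/6.331 = 0.1230.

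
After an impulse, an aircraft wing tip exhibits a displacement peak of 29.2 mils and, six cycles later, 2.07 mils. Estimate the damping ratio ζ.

0.0700

Logarithmic decrement δ = (1/n)·ln(x₀/x_n) = (1/6)·ln(29.2/2.07) = (1/6)·ln(14.11) = 0.4411.
ζ = δ/√(4π² + δ²) = 0.4411/√(39.48 + 0.195) = 0.4411/6.299 = 0.07003.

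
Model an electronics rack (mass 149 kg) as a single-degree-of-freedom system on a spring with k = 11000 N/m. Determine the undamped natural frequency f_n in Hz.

ω_n = √(k/m) = √(11000/149) = √73.83 = 8.592 rad/s.
f_n = ω_n/(2π) = 8.592/6.283 = 1.367 Hz.

1.37 Hz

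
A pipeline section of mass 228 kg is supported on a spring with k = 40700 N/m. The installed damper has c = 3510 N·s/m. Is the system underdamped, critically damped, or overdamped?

underdamped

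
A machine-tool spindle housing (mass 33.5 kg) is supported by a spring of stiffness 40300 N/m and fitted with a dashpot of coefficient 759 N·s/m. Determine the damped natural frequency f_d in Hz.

ω_n = √(k/m) = √(40300/33.5) = 34.68 rad/s.
Critical damping c_c = 2√(k·m) = 2√(40300 × 33.5) = 2324 N·s/m, so ζ = c/c_c = 759/2324 = 0.3266.
ω_d = ω_n√(1 − ζ²) = 34.68 × √(1 − 0.107) = 32.78 rad/s.
f_d = ω_d/(2π) = 5.217 Hz.

5.22 Hz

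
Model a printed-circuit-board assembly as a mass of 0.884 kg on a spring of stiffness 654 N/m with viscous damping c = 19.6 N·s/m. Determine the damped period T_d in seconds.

ω_n = √(k/m) = √(654.0/0.884) = 27.20 rad/s.
Critical damping c_c = 2√(k·m) = 2√(654.0 × 0.884) = 48.09 N·s/m, so ζ = c/c_c = 19.6/48.09 = 0.4076.
ω_d = ω_n√(1 − ζ²) = 27.20 × √(1 − 0.166) = 24.84 rad/s.
T_d = 2π/ω_d = 0.2530 s.

0.253 s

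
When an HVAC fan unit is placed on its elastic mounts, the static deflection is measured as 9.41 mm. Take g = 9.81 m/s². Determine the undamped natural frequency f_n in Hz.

5.14 Hz

ω_n = √(g/δ_st) = √(9.81/0.00941) = √1043 = 32.29 rad/s.
f_n = ω_n/(2π) = 32.29/6.283 = 5.139 Hz.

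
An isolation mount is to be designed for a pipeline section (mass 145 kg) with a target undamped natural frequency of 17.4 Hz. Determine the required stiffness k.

ω_n = 2πf_n = 2π × 17.4 = 109.3 rad/s.
k = m·ω_n² = 145 × 109.3² = 145 × 11950 = 1733000 N/m.

1730000 N/m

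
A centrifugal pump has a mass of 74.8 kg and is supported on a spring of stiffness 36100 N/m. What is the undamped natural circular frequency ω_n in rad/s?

22.0 rad/s

ω_n = √(k/m) = √(36100/74.8) = √482.6 = 21.97 rad/s.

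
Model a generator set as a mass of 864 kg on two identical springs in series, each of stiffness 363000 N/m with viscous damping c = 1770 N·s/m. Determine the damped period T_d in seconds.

0.435 s

Series springs: 1/k_eq = 2/363000, so k_eq = 363000/2 = 181500 N/m.
ω_n = √(k_eq/m) = √(181500/864) = 14.49 rad/s.
Critical damping c_c = 2√(k_eq·m) = 2√(181500 × 864) = 25050 N·s/m, so ζ = c/c_c = 1770/25050 = 0.07067.
ω_d = ω_n√(1 − ζ²) = 14.49 × √(1 − 0.00499) = 14.46 rad/s.
T_d = 2π/ω_d = 0.4346 s.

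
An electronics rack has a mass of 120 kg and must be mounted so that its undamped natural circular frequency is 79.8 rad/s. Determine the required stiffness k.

764000 N/m

k = m·ω_n² = 120 × 79.80² = 120 × 6368 = 764200 N/m.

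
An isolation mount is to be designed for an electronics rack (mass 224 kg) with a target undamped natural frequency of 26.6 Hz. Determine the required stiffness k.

ω_n = 2πf_n = 2π × 26.6 = 167.1 rad/s.
k = m·ω_n² = 224 × 167.1² = 224 × 27930 = 6257000 N/m.

6260000 N/m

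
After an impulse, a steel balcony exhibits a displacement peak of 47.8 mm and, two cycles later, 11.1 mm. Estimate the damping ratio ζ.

0.115

Logarithmic decrement δ = (1/n)·ln(x₀/x_n) = (1/2)·ln(47.8/11.1) = (1/2)·ln(4.306) = 0.7300.
ζ = δ/√(4π² + δ²) = 0.7300/√(39.48 + 0.533) = 0.7300/6.325 = 0.1154.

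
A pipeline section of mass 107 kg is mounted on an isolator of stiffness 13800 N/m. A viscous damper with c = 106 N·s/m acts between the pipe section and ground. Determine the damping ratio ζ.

0.0436

ω_n = √(k/m) = √(13800/107) = 11.36 rad/s.
Critical damping c_c = 2√(k·m) = 2√(13800 × 107) = 2430 N·s/m, so ζ = c/c_c = 106/2430 = 0.04362.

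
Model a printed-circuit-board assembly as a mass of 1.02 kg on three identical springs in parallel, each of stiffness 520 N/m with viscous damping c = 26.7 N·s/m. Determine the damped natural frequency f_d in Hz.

5.87 Hz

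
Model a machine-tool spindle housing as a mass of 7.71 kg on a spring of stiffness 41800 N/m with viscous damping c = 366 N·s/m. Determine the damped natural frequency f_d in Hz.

11.1 Hz

ω_n = √(k/m) = √(41800/7.71) = 73.63 rad/s.
Critical damping c_c = 2√(k·m) = 2√(41800 × 7.71) = 1135 N·s/m, so ζ = c/c_c = 366/1135 = 0.3224.
ω_d = ω_n√(1 − ζ²) = 73.63 × √(1 − 0.104) = 69.70 rad/s.
f_d = ω_d/(2π) = 11.09 Hz.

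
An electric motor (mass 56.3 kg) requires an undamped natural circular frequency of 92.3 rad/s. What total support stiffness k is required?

k = m·ω_n² = 56.3 × 92.30² = 56.3 × 8519 = 479600 N/m.

480000 N/m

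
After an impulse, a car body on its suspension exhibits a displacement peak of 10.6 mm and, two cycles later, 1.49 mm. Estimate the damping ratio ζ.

0.154

Logarithmic decrement δ = (1/n)·ln(x₀/x_n) = (1/2)·ln(10.6/1.49) = (1/2)·ln(7.114) = 0.9810.
ζ = δ/√(4π² + δ²) = 0.9810/√(39.48 + 0.962) = 0.9810/6.359 = 0.1543.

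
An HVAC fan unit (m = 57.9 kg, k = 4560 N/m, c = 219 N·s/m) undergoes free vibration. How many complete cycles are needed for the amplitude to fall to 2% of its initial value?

3 cycles

ζ = c/(2√(km)) = 219/(2√(4560 × 57.9)) = 219/1028 = 0.2131.
Logarithmic decrement δ = 2πζ/√(1 − ζ²) = 2π × 0.2131/√(1 − 0.0454) = 1.370.
x_n/x₀ = e^(−nδ) ≤ 0.02; take ln: n ≥ ln(1/0.02)/δ = 3.912/1.370 = 2.855.
So 3 complete cycles are required.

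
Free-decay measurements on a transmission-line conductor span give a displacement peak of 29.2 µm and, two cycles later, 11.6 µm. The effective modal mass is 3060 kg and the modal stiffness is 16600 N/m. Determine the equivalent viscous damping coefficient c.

1040 N·s/m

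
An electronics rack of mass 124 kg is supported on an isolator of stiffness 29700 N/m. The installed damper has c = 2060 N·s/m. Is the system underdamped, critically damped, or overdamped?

underdamped

c_c = 2√(k·m) = 3838 N·s/m; ζ = c/c_c = 2060/3838 = 0.537.
Since ζ < 1 the system is underdamped.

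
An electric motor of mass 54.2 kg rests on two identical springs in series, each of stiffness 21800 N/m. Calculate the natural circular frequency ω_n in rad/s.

14.2 rad/s

Series springs: 1/k_eq = 2/21800, so k_eq = 21800/2 = 10900 N/m.
ω_n = √(k_eq/m) = √(10900/54.2) = √201.1 = 14.18 rad/s.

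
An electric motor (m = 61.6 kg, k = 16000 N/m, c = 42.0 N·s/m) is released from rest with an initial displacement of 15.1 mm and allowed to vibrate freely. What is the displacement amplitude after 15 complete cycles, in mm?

ζ = c/(2√(km)) = 42.0/(2√(16000 × 61.6)) = 42.0/1986 = 0.02115.
Logarithmic decrement δ = 2πζ/√(1 − ζ²) = 2π × 0.02115/√(1 − 0.000447) = 0.1329.
After n cycles, x_n/x₀ = e^(−nδ), so x_15 = 15.1 × e^(−15 × 0.1329) = 15.1 × 0.1361 = 2.056 mm.

2.06 mm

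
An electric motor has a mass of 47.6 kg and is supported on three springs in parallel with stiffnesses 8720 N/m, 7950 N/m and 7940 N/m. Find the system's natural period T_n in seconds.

0.276 s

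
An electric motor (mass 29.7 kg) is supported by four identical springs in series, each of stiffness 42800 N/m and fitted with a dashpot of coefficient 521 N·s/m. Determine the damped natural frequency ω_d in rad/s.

16.8 rad/s

Series springs: 1/k_eq = 4/42800, so k_eq = 42800/4 = 10700 N/m.
ω_n = √(k_eq/m) = √(10700/29.7) = 18.98 rad/s.
Critical damping c_c = 2√(k_eq·m) = 2√(10700 × 29.7) = 1127 N·s/m, so ζ = c/c_c = 521/1127 = 0.4621.
ω_d = ω_n√(1 − ζ²) = 18.98 × √(1 − 0.214) = 16.83 rad/s.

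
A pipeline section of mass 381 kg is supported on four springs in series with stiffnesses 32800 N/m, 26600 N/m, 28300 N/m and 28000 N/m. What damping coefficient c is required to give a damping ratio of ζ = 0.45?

1490 N·s/m

Series springs: 1/k_eq = 1/32800 + 1/26600 + 1/28300 + 1/28000 = 0.0001391, so k_eq = 7187 N/m.
c_c = 2√(k_eq·m) = 2√(7187 × 381) = 3310 N·s/m.
c = ζ·c_c = 0.45 × 3310 = 1489 N·s/m.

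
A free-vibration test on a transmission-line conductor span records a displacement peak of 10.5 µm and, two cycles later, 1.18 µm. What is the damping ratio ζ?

Logarithmic decrement δ = (1/n)·ln(x₀/x_n) = (1/2)·ln(10.5/1.18) = (1/2)·ln(8.898) = 1.093.
ζ = δ/√(4π² + δ²) = 1.093/√(39.48 + 1.19) = 1.093/6.378 = 0.1714.

0.171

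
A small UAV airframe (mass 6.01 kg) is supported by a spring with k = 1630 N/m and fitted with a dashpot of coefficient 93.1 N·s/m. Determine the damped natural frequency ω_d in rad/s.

14.5 rad/s

ω_n = √(k/m) = √(1630/6.01) = 16.47 rad/s.
Critical damping c_c = 2√(k·m) = 2√(1630 × 6.01) = 198.0 N·s/m, so ζ = c/c_c = 93.1/198.0 = 0.4703.
ω_d = ω_n√(1 − ζ²) = 16.47 × √(1 − 0.221) = 14.53 rad/s.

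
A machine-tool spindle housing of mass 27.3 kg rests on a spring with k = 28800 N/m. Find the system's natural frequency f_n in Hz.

5.17 Hz

ω_n = √(k/m) = √(28800/27.3) = √1055 = 32.48 rad/s.
f_n = ω_n/(2π) = 32.48/6.283 = 5.169 Hz.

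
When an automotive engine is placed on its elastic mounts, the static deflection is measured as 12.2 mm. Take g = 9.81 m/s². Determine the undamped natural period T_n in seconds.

0.222 s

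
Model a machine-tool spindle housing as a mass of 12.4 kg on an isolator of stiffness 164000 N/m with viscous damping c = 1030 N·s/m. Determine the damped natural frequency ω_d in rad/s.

ω_n = √(k/m) = √(164000/12.4) = 115.0 rad/s.
Critical damping c_c = 2√(k·m) = 2√(164000 × 12.4) = 2852 N·s/m, so ζ = c/c_c = 1030/2852 = 0.3611.
ω_d = ω_n√(1 − ζ²) = 115.0 × √(1 − 0.130) = 107.2 rad/s.

107 rad/s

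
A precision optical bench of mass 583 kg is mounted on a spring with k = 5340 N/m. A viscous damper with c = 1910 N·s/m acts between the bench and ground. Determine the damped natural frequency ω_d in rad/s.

ω_n = √(k/m) = √(5340/583) = 3.026 rad/s.
Critical damping c_c = 2√(k·m) = 2√(5340 × 583) = 3529 N·s/m, so ζ = c/c_c = 1910/3529 = 0.5413.
ω_d = ω_n√(1 − ζ²) = 3.026 × √(1 − 0.293) = 2.545 rad/s.

2.54 rad/s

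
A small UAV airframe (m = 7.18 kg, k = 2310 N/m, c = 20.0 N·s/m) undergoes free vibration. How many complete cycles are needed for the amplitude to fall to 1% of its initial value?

10 cycles

ζ = c/(2√(km)) = 20.0/(2√(2310 × 7.18)) = 20.0/257.6 = 0.07765.
Logarithmic decrement δ = 2πζ/√(1 − ζ²) = 2π × 0.07765/√(1 − 0.00603) = 0.4894.
x_n/x₀ = e^(−nδ) ≤ 0.01; take ln: n ≥ ln(1/0.01)/δ = 4.605/0.4894 = 9.411.
So 10 complete cycles are required.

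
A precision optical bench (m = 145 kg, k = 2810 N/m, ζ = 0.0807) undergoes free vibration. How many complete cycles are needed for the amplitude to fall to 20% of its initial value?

Logarithmic decrement δ = 2πζ/√(1 − ζ²) = 2π × 0.08070/√(1 − 0.00651) = 0.5087.
x_n/x₀ = e^(−nδ) ≤ 0.2; take ln: n ≥ ln(1/0.2)/δ = 1.609/0.5087 = 3.164.
So 4 complete cycles are required.

4 cycles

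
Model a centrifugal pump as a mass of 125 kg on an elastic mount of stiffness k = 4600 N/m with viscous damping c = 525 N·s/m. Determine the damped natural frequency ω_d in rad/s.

5.69 rad/s

ω_n = √(k/m) = √(4600/125) = 6.066 rad/s.
Critical damping c_c = 2√(k·m) = 2√(4600 × 125) = 1517 N·s/m, so ζ = c/c_c = 525/1517 = 0.3462.
ω_d = ω_n√(1 − ζ²) = 6.066 × √(1 − 0.120) = 5.691 rad/s.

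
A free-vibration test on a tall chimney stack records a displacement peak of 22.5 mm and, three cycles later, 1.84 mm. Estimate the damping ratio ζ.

0.132

Logarithmic decrement δ = (1/n)·ln(x₀/x_n) = (1/3)·ln(22.5/1.84) = (1/3)·ln(12.23) = 0.8346.
ζ = δ/√(4π² + δ²) = 0.8346/√(39.48 + 0.697) = 0.8346/6.338 = 0.1317.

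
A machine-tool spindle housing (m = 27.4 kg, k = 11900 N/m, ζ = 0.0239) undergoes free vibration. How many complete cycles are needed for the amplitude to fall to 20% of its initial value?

11 cycles

Logarithmic decrement δ = 2πζ/√(1 − ζ²) = 2π × 0.02390/√(1 − 0.000571) = 0.1502.
x_n/x₀ = e^(−nδ) ≤ 0.2; take ln: n ≥ ln(1/0.2)/δ = 1.609/0.1502 = 10.71.
So 11 complete cycles are required.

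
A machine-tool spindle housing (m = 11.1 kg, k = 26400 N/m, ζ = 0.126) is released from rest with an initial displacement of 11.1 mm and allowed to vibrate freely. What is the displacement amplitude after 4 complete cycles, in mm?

Logarithmic decrement δ = 2πζ/√(1 − ζ²) = 2π × 0.1260/√(1 − 0.0159) = 0.7980.
After n cycles, x_n/x₀ = e^(−nδ), so x_4 = 11.1 × e^(−4 × 0.7980) = 11.1 × 0.04108 = 0.4560 mm.

0.456 mm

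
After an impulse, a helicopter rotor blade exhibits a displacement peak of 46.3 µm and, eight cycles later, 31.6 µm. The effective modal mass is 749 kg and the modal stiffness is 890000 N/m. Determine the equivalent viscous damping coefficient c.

392 N·s/m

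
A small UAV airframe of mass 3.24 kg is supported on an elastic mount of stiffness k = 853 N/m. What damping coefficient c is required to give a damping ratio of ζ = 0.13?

13.7 N·s/m

c_c = 2√(k·m) = 2√(853.0 × 3.24) = 105.1 N·s/m.
c = ζ·c_c = 0.13 × 105.1 = 13.67 N·s/m.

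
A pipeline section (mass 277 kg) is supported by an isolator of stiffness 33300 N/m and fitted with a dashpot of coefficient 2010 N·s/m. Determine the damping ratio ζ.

0.331

ω_n = √(k/m) = √(33300/277) = 10.96 rad/s.
Critical damping c_c = 2√(k·m) = 2√(33300 × 277) = 6074 N·s/m, so ζ = c/c_c = 2010/6074 = 0.3309.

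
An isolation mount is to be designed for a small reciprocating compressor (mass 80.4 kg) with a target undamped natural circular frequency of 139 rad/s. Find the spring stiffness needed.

1550000 N/m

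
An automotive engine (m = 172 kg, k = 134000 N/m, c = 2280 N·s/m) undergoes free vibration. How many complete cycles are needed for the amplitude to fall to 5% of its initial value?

2 cycles

ζ = c/(2√(km)) = 2280/(2√(134000 × 172)) = 2280/9602 = 0.2375.
Logarithmic decrement δ = 2πζ/√(1 − ζ²) = 2π × 0.2375/√(1 − 0.0564) = 1.536.
x_n/x₀ = e^(−nδ) ≤ 0.05; take ln: n ≥ ln(1/0.05)/δ = 2.996/1.536 = 1.950.
So 2 complete cycles are required.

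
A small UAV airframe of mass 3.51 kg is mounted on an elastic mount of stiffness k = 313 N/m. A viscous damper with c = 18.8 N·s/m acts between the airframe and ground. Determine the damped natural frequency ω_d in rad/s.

ω_n = √(k/m) = √(313.0/3.51) = 9.443 rad/s.
Critical damping c_c = 2√(k·m) = 2√(313.0 × 3.51) = 66.29 N·s/m, so ζ = c/c_c = 18.8/66.29 = 0.2836.
ω_d = ω_n√(1 − ζ²) = 9.443 × √(1 − 0.0804) = 9.055 rad/s.

9.06 rad/s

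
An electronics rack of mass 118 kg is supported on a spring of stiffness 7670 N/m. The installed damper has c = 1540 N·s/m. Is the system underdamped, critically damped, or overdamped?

underdamped

c_c = 2√(k·m) = 1903 N·s/m; ζ = c/c_c = 1540/1903 = 0.809.
Since ζ < 1 the system is underdamped.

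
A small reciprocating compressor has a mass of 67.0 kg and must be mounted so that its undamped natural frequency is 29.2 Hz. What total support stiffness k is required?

2260000 N/m

ω_n = 2πf_n = 2π × 29.2 = 183.5 rad/s.
k = m·ω_n² = 67.0 × 183.5² = 67.0 × 33660 = 2255000 N/m.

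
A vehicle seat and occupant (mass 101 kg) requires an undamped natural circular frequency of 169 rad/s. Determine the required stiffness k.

2880000 N/m

k = m·ω_n² = 101 × 169.0² = 101 × 28560 = 2885000 N/m.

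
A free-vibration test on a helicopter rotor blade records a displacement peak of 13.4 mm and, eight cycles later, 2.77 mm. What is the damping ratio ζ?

0.0313

Logarithmic decrement δ = (1/n)·ln(x₀/x_n) = (1/8)·ln(13.4/2.77) = (1/8)·ln(4.838) = 0.1971.
ζ = δ/√(4π² + δ²) = 0.1971/√(39.48 + 0.0388) = 0.1971/6.286 = 0.03135.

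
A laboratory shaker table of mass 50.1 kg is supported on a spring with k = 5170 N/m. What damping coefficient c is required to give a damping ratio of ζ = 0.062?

c_c = 2√(k·m) = 2√(5170 × 50.1) = 1018 N·s/m.
c = ζ·c_c = 0.062 × 1018 = 63.11 N·s/m.

63.1 N·s/m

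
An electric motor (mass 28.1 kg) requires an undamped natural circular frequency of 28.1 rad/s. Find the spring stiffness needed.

22200 N/m

k = m·ω_n² = 28.1 × 28.10² = 28.1 × 789.6 = 22190 N/m.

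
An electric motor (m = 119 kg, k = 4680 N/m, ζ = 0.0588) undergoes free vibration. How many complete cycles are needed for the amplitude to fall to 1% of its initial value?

Logarithmic decrement δ = 2πζ/√(1 − ζ²) = 2π × 0.05880/√(1 − 0.00346) = 0.3701.
x_n/x₀ = e^(−nδ) ≤ 0.01; take ln: n ≥ ln(1/0.01)/δ = 4.605/0.3701 = 12.44.
So 13 complete cycles are required.

13 cycles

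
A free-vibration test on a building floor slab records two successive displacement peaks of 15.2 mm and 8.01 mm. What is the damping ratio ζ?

0.101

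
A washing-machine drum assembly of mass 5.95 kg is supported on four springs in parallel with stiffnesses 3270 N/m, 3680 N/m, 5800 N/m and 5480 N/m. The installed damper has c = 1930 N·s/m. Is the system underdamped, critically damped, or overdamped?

Parallel springs add: k_eq = 3270 + 3680 + 5800 + 5480 = 18230 N/m.
c_c = 2√(k_eq·m) = 658.7 N·s/m; ζ = c/c_c = 1930/658.7 = 2.93.
Since ζ > 1 the system is overdamped.

overdamped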